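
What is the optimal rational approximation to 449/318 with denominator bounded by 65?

24/17

Expand x = 449/318 as a continued fraction with the Euclidean algorithm:
  449 = 1*318 + 131, so a_0 = 1.
  318 = 2*131 + 56, so a_1 = 2.
  131 = 2*56 + 19, so a_2 = 2.
  56 = 2*19 + 18, so a_3 = 2.
  19 = 1*18 + 1, so a_4 = 1.
  18 = 18*1 + 0, so a_5 = 18.
so x = [1; 2, 2, 2, 1, 18].
Convergents (p_i = a_i*p_{i-1} + p_{i-2}, q_i = a_i*q_{i-1} + q_{i-2} with p_{-2}=0, p_{-1}=1, q_{-2}=1, q_{-1}=0), until the denominator exceeds 65:
  i=0: a_0=1, p_0 = 1*1 + 0 = 1, q_0 = 1*0 + 1 = 1.
  i=1: a_1=2, p_1 = 2*1 + 1 = 3, q_1 = 2*1 + 0 = 2.
  i=2: a_2=2, p_2 = 2*3 + 1 = 7, q_2 = 2*2 + 1 = 5.
  i=3: a_3=2, p_3 = 2*7 + 3 = 17, q_3 = 2*5 + 2 = 12.
  i=4: a_4=1, p_4 = 1*17 + 7 = 24, q_4 = 1*12 + 5 = 17.
  i=5: a_5=18, p_5 = 18*24 + 17 = 449, q_5 = 18*17 + 12 = 318.
q_5 = 318 > 65, so the last convergent with denominator <= 65 is p_4/q_4 = 24/17.
The closest fraction with denominator <= 65 is either p_4/q_4 or the intermediate fraction (k*p_4 + p_3)/(k*q_4 + q_3) with the largest k >= 1 whose denominator stays <= 65; these approach x as k grows, and every other convergent or intermediate fraction in range is farther away.
Largest k: floor((65 - q_3)/q_4) = floor((65 - 12)/17) = 3.
That gives (3*24 + 17)/(3*17 + 12) = 89/63.
Compare the errors: |x - 24/17| = |449*17 - 24*318|/(318*17) = 1/5406, and |x - 89/63| = |449*63 - 89*318|/(318*63) = 15/20034.
Cross-multiplying, 1*20034 = 20034 < 81090 = 15*5406, so 1/5406 is smaller: the convergent 24/17 is closer to x than 89/63.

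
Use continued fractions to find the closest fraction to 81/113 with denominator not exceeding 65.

Expand x = 81/113 as a continued fraction with the Euclidean algorithm:
  81 = 0*113 + 81, so a_0 = 0.
  113 = 1*81 + 32, so a_1 = 1.
  81 = 2*32 + 17, so a_2 = 2.
  32 = 1*17 + 15, so a_3 = 1.
  17 = 1*15 + 2, so a_4 = 1.
  15 = 7*2 + 1, so a_5 = 7.
  2 = 2*1 + 0, so a_6 = 2.
so x = [0; 1, 2, 1, 1, 7, 2].
Convergents (p_i = a_i*p_{i-1} + p_{i-2}, q_i = a_i*q_{i-1} + q_{i-2} with p_{-2}=0, p_{-1}=1, q_{-2}=1, q_{-1}=0), until the denominator exceeds 65:
  i=0: a_0=0, p_0 = 0*1 + 0 = 0, q_0 = 0*0 + 1 = 1.
  i=1: a_1=1, p_1 = 1*0 + 1 = 1, q_1 = 1*1 + 0 = 1.
  i=2: a_2=2, p_2 = 2*1 + 0 = 2, q_2 = 2*1 + 1 = 3.
  i=3: a_3=1, p_3 = 1*2 + 1 = 3, q_3 = 1*3 + 1 = 4.
  i=4: a_4=1, p_4 = 1*3 + 2 = 5, q_4 = 1*4 + 3 = 7.
  i=5: a_5=7, p_5 = 7*5 + 3 = 38, q_5 = 7*7 + 4 = 53.
  i=6: a_6=2, p_6 = 2*38 + 5 = 81, q_6 = 2*53 + 7 = 113.
q_6 = 113 > 65, so the last convergent with denominator <= 65 is p_5/q_5 = 38/53.
The closest fraction with denominator <= 65 is either p_5/q_5 or the intermediate fraction (k*p_5 + p_4)/(k*q_5 + q_4) with the largest k >= 1 whose denominator stays <= 65; these approach x as k grows, and every other convergent or intermediate fraction in range is farther away.
Largest k: floor((65 - q_4)/q_5) = floor((65 - 7)/53) = 1.
That gives (1*38 + 5)/(1*53 + 7) = 43/60.
Compare the errors: |x - 38/53| = |81*53 - 38*113|/(113*53) = 1/5989, and |x - 43/60| = |81*60 - 43*113|/(113*60) = 1/6780.
Cross-multiplying, 1*5989 = 5989 < 6780 = 1*6780, so 1/6780 is smaller: the intermediate fraction 43/60 is closer to x than 38/53.

43/60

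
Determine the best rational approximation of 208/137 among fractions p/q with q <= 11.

Expand x = 208/137 as a continued fraction with the Euclidean algorithm:
  208 = 1*137 + 71, so a_0 = 1.
  137 = 1*71 + 66, so a_1 = 1.
  71 = 1*66 + 5, so a_2 = 1.
  66 = 13*5 + 1, so a_3 = 13.
  5 = 5*1 + 0, so a_4 = 5.
so x = [1; 1, 1, 13, 5].
Convergents (p_i = a_i*p_{i-1} + p_{i-2}, q_i = a_i*q_{i-1} + q_{i-2} with p_{-2}=0, p_{-1}=1, q_{-2}=1, q_{-1}=0), until the denominator exceeds 11:
  i=0: a_0=1, p_0 = 1*1 + 0 = 1, q_0 = 1*0 + 1 = 1.
  i=1: a_1=1, p_1 = 1*1 + 1 = 2, q_1 = 1*1 + 0 = 1.
  i=2: a_2=1, p_2 = 1*2 + 1 = 3, q_2 = 1*1 + 1 = 2.
  i=3: a_3=13, p_3 = 13*3 + 2 = 41, q_3 = 13*2 + 1 = 27.
q_3 = 27 > 11, so the last convergent with denominator <= 11 is p_2/q_2 = 3/2.
The closest fraction with denominator <= 11 is either p_2/q_2 or the intermediate fraction (k*p_2 + p_1)/(k*q_2 + q_1) with the largest k >= 1 whose denominator stays <= 11; these approach x as k grows, and every other convergent or intermediate fraction in range is farther away.
Largest k: floor((11 - q_1)/q_2) = floor((11 - 1)/2) = 5.
That gives (5*3 + 2)/(5*2 + 1) = 17/11.
Compare the errors: |x - 3/2| = |208*2 - 3*137|/(137*2) = 5/274, and |x - 17/11| = |208*11 - 17*137|/(137*11) = 41/1507.
Cross-multiplying, 5*1507 = 7535 < 11234 = 41*274, so 5/274 is smaller: the convergent 3/2 is closer to x than 17/11.

3/2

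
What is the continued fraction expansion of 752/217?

Run the Euclidean algorithm on 752 and 217; the successive quotients are the partial quotients a_0, a_1, ... (each step inverts the fractional part left over by the previous one):
  752 = 3*217 + 101, so a_0 = 3.
  217 = 2*101 + 15, so a_1 = 2.
  101 = 6*15 + 11, so a_2 = 6.
  15 = 1*11 + 4, so a_3 = 1.
  11 = 2*4 + 3, so a_4 = 2.
  4 = 1*3 + 1, so a_5 = 1.
  3 = 3*1 + 0, so a_6 = 3.
The remainder reaches 0 after 7 divisions, so the expansion has 7 partial quotients, read off in order.

[3; 2, 6, 1, 2, 1, 3]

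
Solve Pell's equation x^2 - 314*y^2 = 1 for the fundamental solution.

(x, y) = (392499, 22150)

First expand sqrt(314) as a continued fraction. With x_i = (sqrt(314) + m_i)/d_i and (m_0, d_0) = (0, 1): a_0 = floor(sqrt(314)) = 17, since 17^2 = 289 <= 314 < 324 = 18^2.
Iterate m_{i+1} = d_i*a_i - m_i, d_{i+1} = (314 - m_{i+1}^2)/d_i, a_{i+1} = floor((a_0 + m_{i+1})/d_{i+1}):
  m_1 = 1*17 - 0 = 17, d_1 = (314 - 17^2)/1 = 25/1 = 25, a_1 = floor((17 + 17)/25) = 1.
  m_2 = 25*1 - 17 = 8, d_2 = (314 - 8^2)/25 = 250/25 = 10, a_2 = floor((17 + 8)/10) = 2.
  m_3 = 10*2 - 8 = 12, d_3 = (314 - 12^2)/10 = 170/10 = 17, a_3 = floor((17 + 12)/17) = 1.
  m_4 = 17*1 - 12 = 5, d_4 = (314 - 5^2)/17 = 289/17 = 17, a_4 = floor((17 + 5)/17) = 1.
  m_5 = 17*1 - 5 = 12, d_5 = (314 - 12^2)/17 = 170/17 = 10, a_5 = floor((17 + 12)/10) = 2.
  m_6 = 10*2 - 12 = 8, d_6 = (314 - 8^2)/10 = 250/10 = 25, a_6 = floor((17 + 8)/25) = 1.
  m_7 = 25*1 - 8 = 17, d_7 = (314 - 17^2)/25 = 25/25 = 1, a_7 = floor((17 + 17)/1) = 34.
  m_8 = 1*34 - 17 = 17, d_8 = (314 - 17^2)/1 = 25/1 = 25: (m_8, d_8) = (m_1, d_1) = (17, 25), so from here the quotients repeat a_1, ..., a_7; the period length is 7.
So sqrt(314) = [17; (1, 2, 1, 1, 2, 1, 34)] with period length k = 7.
k is odd, so (p_{k-1}, q_{k-1}) only solves x^2 - 314y^2 = -1 and the fundamental solution of x^2 - 314y^2 = 1 is (p_{2k-1}, q_{2k-1}) = (p_13, q_13); compute convergents through index 13, running through the period twice.
Convergents (p_i = a_i*p_{i-1} + p_{i-2}, q_i = a_i*q_{i-1} + q_{i-2} with p_{-2}=0, p_{-1}=1, q_{-2}=1, q_{-1}=0):
  i=0: a_0=17, p_0 = 17*1 + 0 = 17, q_0 = 17*0 + 1 = 1.
  i=1: a_1=1, p_1 = 1*17 + 1 = 18, q_1 = 1*1 + 0 = 1.
  i=2: a_2=2, p_2 = 2*18 + 17 = 53, q_2 = 2*1 + 1 = 3.
  i=3: a_3=1, p_3 = 1*53 + 18 = 71, q_3 = 1*3 + 1 = 4.
  i=4: a_4=1, p_4 = 1*71 + 53 = 124, q_4 = 1*4 + 3 = 7.
  i=5: a_5=2, p_5 = 2*124 + 71 = 319, q_5 = 2*7 + 4 = 18.
  i=6: a_6=1, p_6 = 1*319 + 124 = 443, q_6 = 1*18 + 7 = 25.
  i=7: a_7=34, p_7 = 34*443 + 319 = 15381, q_7 = 34*25 + 18 = 868.
  i=8: a_8=1, p_8 = 1*15381 + 443 = 15824, q_8 = 1*868 + 25 = 893.
  i=9: a_9=2, p_9 = 2*15824 + 15381 = 47029, q_9 = 2*893 + 868 = 2654.
  i=10: a_10=1, p_10 = 1*47029 + 15824 = 62853, q_10 = 1*2654 + 893 = 3547.
  i=11: a_11=1, p_11 = 1*62853 + 47029 = 109882, q_11 = 1*3547 + 2654 = 6201.
  i=12: a_12=2, p_12 = 2*109882 + 62853 = 282617, q_12 = 2*6201 + 3547 = 15949.
  i=13: a_13=1, p_13 = 1*282617 + 109882 = 392499, q_13 = 1*15949 + 6201 = 22150.
Indeed p_6^2 - 314*q_6^2 = 196249 - 196250 = -1, not +1.
Check: 392499^2 - 314*22150^2 = 154055465001 - 154055465000 = 1, so (x, y) = (392499, 22150) solves the equation, and by the theorem it is the least positive solution.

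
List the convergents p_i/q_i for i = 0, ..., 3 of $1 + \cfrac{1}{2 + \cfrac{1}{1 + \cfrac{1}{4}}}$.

Using the convergent recurrence p_i = a_i*p_{i-1} + p_{i-2}, q_i = a_i*q_{i-1} + q_{i-2} with p_{-2}=0, p_{-1}=1, q_{-2}=1, q_{-1}=0:
  i=0: a_0=1, p_0 = 1*1 + 0 = 1, q_0 = 1*0 + 1 = 1.
  i=1: a_1=2, p_1 = 2*1 + 1 = 3, q_1 = 2*1 + 0 = 2.
  i=2: a_2=1, p_2 = 1*3 + 1 = 4, q_2 = 1*2 + 1 = 3.
  i=3: a_3=4, p_3 = 4*4 + 3 = 19, q_3 = 4*3 + 2 = 14.

1/1, 3/2, 4/3, 19/14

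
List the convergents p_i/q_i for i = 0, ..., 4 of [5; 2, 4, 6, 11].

Using the convergent recurrence p_i = a_i*p_{i-1} + p_{i-2}, q_i = a_i*q_{i-1} + q_{i-2} with p_{-2}=0, p_{-1}=1, q_{-2}=1, q_{-1}=0:
  i=0: a_0=5, p_0 = 5*1 + 0 = 5, q_0 = 5*0 + 1 = 1.
  i=1: a_1=2, p_1 = 2*5 + 1 = 11, q_1 = 2*1 + 0 = 2.
  i=2: a_2=4, p_2 = 4*11 + 5 = 49, q_2 = 4*2 + 1 = 9.
  i=3: a_3=6, p_3 = 6*49 + 11 = 305, q_3 = 6*9 + 2 = 56.
  i=4: a_4=11, p_4 = 11*305 + 49 = 3404, q_4 = 11*56 + 9 = 625.

5/1, 11/2, 49/9, 305/56, 3404/625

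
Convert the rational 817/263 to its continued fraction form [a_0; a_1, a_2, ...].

[3; 9, 2, 1, 1, 5]

Run the Euclidean algorithm on 817 and 263; the successive quotients are the partial quotients a_0, a_1, ... (each step inverts the fractional part left over by the previous one):
  817 = 3*263 + 28, so a_0 = 3.
  263 = 9*28 + 11, so a_1 = 9.
  28 = 2*11 + 6, so a_2 = 2.
  11 = 1*6 + 5, so a_3 = 1.
  6 = 1*5 + 1, so a_4 = 1.
  5 = 5*1 + 0, so a_5 = 5.
The remainder reaches 0 after 6 divisions, so the expansion has 6 partial quotients, read off in order.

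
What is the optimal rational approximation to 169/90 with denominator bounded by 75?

92/49

Expand x = 169/90 as a continued fraction with the Euclidean algorithm:
  169 = 1*90 + 79, so a_0 = 1.
  90 = 1*79 + 11, so a_1 = 1.
  79 = 7*11 + 2, so a_2 = 7.
  11 = 5*2 + 1, so a_3 = 5.
  2 = 2*1 + 0, so a_4 = 2.
so x = [1; 1, 7, 5, 2].
Convergents (p_i = a_i*p_{i-1} + p_{i-2}, q_i = a_i*q_{i-1} + q_{i-2} with p_{-2}=0, p_{-1}=1, q_{-2}=1, q_{-1}=0), until the denominator exceeds 75:
  i=0: a_0=1, p_0 = 1*1 + 0 = 1, q_0 = 1*0 + 1 = 1.
  i=1: a_1=1, p_1 = 1*1 + 1 = 2, q_1 = 1*1 + 0 = 1.
  i=2: a_2=7, p_2 = 7*2 + 1 = 15, q_2 = 7*1 + 1 = 8.
  i=3: a_3=5, p_3 = 5*15 + 2 = 77, q_3 = 5*8 + 1 = 41.
  i=4: a_4=2, p_4 = 2*77 + 15 = 169, q_4 = 2*41 + 8 = 90.
q_4 = 90 > 75, so the last convergent with denominator <= 75 is p_3/q_3 = 77/41.
The closest fraction with denominator <= 75 is either p_3/q_3 or the intermediate fraction (k*p_3 + p_2)/(k*q_3 + q_2) with the largest k >= 1 whose denominator stays <= 75; these approach x as k grows, and every other convergent or intermediate fraction in range is farther away.
Largest k: floor((75 - q_2)/q_3) = floor((75 - 8)/41) = 1.
That gives (1*77 + 15)/(1*41 + 8) = 92/49.
Compare the errors: |x - 77/41| = |169*41 - 77*90|/(90*41) = 1/3690, and |x - 92/49| = |169*49 - 92*90|/(90*49) = 1/4410.
Cross-multiplying, 1*3690 = 3690 < 4410 = 1*4410, so 1/4410 is smaller: the intermediate fraction 92/49 is closer to x than 77/41.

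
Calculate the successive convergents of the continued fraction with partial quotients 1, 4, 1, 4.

Using the convergent recurrence p_i = a_i*p_{i-1} + p_{i-2}, q_i = a_i*q_{i-1} + q_{i-2} with p_{-2}=0, p_{-1}=1, q_{-2}=1, q_{-1}=0:
  i=0: a_0=1, p_0 = 1*1 + 0 = 1, q_0 = 1*0 + 1 = 1.
  i=1: a_1=4, p_1 = 4*1 + 1 = 5, q_1 = 4*1 + 0 = 4.
  i=2: a_2=1, p_2 = 1*5 + 1 = 6, q_2 = 1*4 + 1 = 5.
  i=3: a_3=4, p_3 = 4*6 + 5 = 29, q_3 = 4*5 + 4 = 24.

1/1, 5/4, 6/5, 29/24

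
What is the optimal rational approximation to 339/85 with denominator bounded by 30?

Expand x = 339/85 as a continued fraction with the Euclidean algorithm:
  339 = 3*85 + 84, so a_0 = 3.
  85 = 1*84 + 1, so a_1 = 1.
  84 = 84*1 + 0, so a_2 = 84.
so x = [3; 1, 84].
Convergents (p_i = a_i*p_{i-1} + p_{i-2}, q_i = a_i*q_{i-1} + q_{i-2} with p_{-2}=0, p_{-1}=1, q_{-2}=1, q_{-1}=0), until the denominator exceeds 30:
  i=0: a_0=3, p_0 = 3*1 + 0 = 3, q_0 = 3*0 + 1 = 1.
  i=1: a_1=1, p_1 = 1*3 + 1 = 4, q_1 = 1*1 + 0 = 1.
  i=2: a_2=84, p_2 = 84*4 + 3 = 339, q_2 = 84*1 + 1 = 85.
q_2 = 85 > 30, so the last convergent with denominator <= 30 is p_1/q_1 = 4/1.
The closest fraction with denominator <= 30 is either p_1/q_1 or the intermediate fraction (k*p_1 + p_0)/(k*q_1 + q_0) with the largest k >= 1 whose denominator stays <= 30; these approach x as k grows, and every other convergent or intermediate fraction in range is farther away.
Largest k: floor((30 - q_0)/q_1) = floor((30 - 1)/1) = 29.
That gives (29*4 + 3)/(29*1 + 1) = 119/30.
Compare the errors: |x - 4/1| = |339*1 - 4*85|/(85*1) = 1/85, and |x - 119/30| = |339*30 - 119*85|/(85*30) = 55/2550.
Cross-multiplying, 1*2550 = 2550 < 4675 = 55*85, so 1/85 is smaller: the convergent 4/1 is closer to x than 119/30.

4/1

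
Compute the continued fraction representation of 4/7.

Run the Euclidean algorithm on 4 and 7; the successive quotients are the partial quotients a_0, a_1, ... (each step inverts the fractional part left over by the previous one):
  4 = 0*7 + 4, so a_0 = 0.
  7 = 1*4 + 3, so a_1 = 1.
  4 = 1*3 + 1, so a_2 = 1.
  3 = 3*1 + 0, so a_3 = 3.
The remainder reaches 0 after 4 divisions, so the expansion has 4 partial quotients, read off in order.

[0; 1, 1, 3]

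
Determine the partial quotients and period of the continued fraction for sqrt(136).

[11; (1, 1, 1, 22)]

Write x_i = (sqrt(136) + m_i)/d_i with (m_0, d_0) = (0, 1). a_0 = floor(sqrt(136)) = 11, since 11^2 = 121 <= 136 < 144 = 12^2.
Iterate m_{i+1} = d_i*a_i - m_i, d_{i+1} = (136 - m_{i+1}^2)/d_i, a_{i+1} = floor((a_0 + m_{i+1})/d_{i+1}):
  m_1 = 1*11 - 0 = 11, d_1 = (136 - 11^2)/1 = 15/1 = 15, a_1 = floor((11 + 11)/15) = 1.
  m_2 = 15*1 - 11 = 4, d_2 = (136 - 4^2)/15 = 120/15 = 8, a_2 = floor((11 + 4)/8) = 1.
  m_3 = 8*1 - 4 = 4, d_3 = (136 - 4^2)/8 = 120/8 = 15, a_3 = floor((11 + 4)/15) = 1.
  m_4 = 15*1 - 4 = 11, d_4 = (136 - 11^2)/15 = 15/15 = 1, a_4 = floor((11 + 11)/1) = 22.
  m_5 = 1*22 - 11 = 11, d_5 = (136 - 11^2)/1 = 15/1 = 15: (m_5, d_5) = (m_1, d_1) = (11, 15), so from here the quotients repeat a_1, ..., a_4; the period length is 4.
Hence the expansion of sqrt(136) is a_0 = 11 followed by the repeating block 1, 1, 1, 22 (period 4).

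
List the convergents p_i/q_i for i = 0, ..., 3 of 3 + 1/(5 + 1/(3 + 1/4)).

3/1, 16/5, 51/16, 220/69

Using the convergent recurrence p_i = a_i*p_{i-1} + p_{i-2}, q_i = a_i*q_{i-1} + q_{i-2} with p_{-2}=0, p_{-1}=1, q_{-2}=1, q_{-1}=0:
  i=0: a_0=3, p_0 = 3*1 + 0 = 3, q_0 = 3*0 + 1 = 1.
  i=1: a_1=5, p_1 = 5*3 + 1 = 16, q_1 = 5*1 + 0 = 5.
  i=2: a_2=3, p_2 = 3*16 + 3 = 51, q_2 = 3*5 + 1 = 16.
  i=3: a_3=4, p_3 = 4*51 + 16 = 220, q_3 = 4*16 + 5 = 69.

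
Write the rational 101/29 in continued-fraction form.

Run the Euclidean algorithm on 101 and 29; the successive quotients are the partial quotients a_0, a_1, ... (each step inverts the fractional part left over by the previous one):
  101 = 3*29 + 14, so a_0 = 3.
  29 = 2*14 + 1, so a_1 = 2.
  14 = 14*1 + 0, so a_2 = 14.
The remainder reaches 0 after 3 divisions, so the expansion has 3 partial quotients, read off in order.

[3; 2, 14]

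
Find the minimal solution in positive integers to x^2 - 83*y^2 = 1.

First expand sqrt(83) as a continued fraction. With x_i = (sqrt(83) + m_i)/d_i and (m_0, d_0) = (0, 1): a_0 = floor(sqrt(83)) = 9, since 9^2 = 81 <= 83 < 100 = 10^2.
Iterate m_{i+1} = d_i*a_i - m_i, d_{i+1} = (83 - m_{i+1}^2)/d_i, a_{i+1} = floor((a_0 + m_{i+1})/d_{i+1}):
  m_1 = 1*9 - 0 = 9, d_1 = (83 - 9^2)/1 = 2/1 = 2, a_1 = floor((9 + 9)/2) = 9.
  m_2 = 2*9 - 9 = 9, d_2 = (83 - 9^2)/2 = 2/2 = 1, a_2 = floor((9 + 9)/1) = 18.
  m_3 = 1*18 - 9 = 9, d_3 = (83 - 9^2)/1 = 2/1 = 2: (m_3, d_3) = (m_1, d_1) = (9, 2), so from here the quotients repeat a_1, a_2; the period length is 2.
So sqrt(83) = [9; (9, 18)] with period length k = 2.
k is even, so the fundamental solution of x^2 - 83y^2 = 1 is (p_{k-1}, q_{k-1}) = (p_1, q_1); compute convergents through index 1.
Convergents (p_i = a_i*p_{i-1} + p_{i-2}, q_i = a_i*q_{i-1} + q_{i-2} with p_{-2}=0, p_{-1}=1, q_{-2}=1, q_{-1}=0):
  i=0: a_0=9, p_0 = 9*1 + 0 = 9, q_0 = 9*0 + 1 = 1.
  i=1: a_1=9, p_1 = 9*9 + 1 = 82, q_1 = 9*1 + 0 = 9.
Check: 82^2 - 83*9^2 = 6724 - 6723 = 1, so (x, y) = (82, 9) solves the equation, and by the theorem it is the least positive solution.

(x, y) = (82, 9)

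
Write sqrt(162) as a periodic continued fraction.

[12; (1, 2, 1, 2, 12, 2, 1, 2, 1, 24)]

Write x_i = (sqrt(162) + m_i)/d_i with (m_0, d_0) = (0, 1). a_0 = floor(sqrt(162)) = 12, since 12^2 = 144 <= 162 < 169 = 13^2.
Iterate m_{i+1} = d_i*a_i - m_i, d_{i+1} = (162 - m_{i+1}^2)/d_i, a_{i+1} = floor((a_0 + m_{i+1})/d_{i+1}):
  m_1 = 1*12 - 0 = 12, d_1 = (162 - 12^2)/1 = 18/1 = 18, a_1 = floor((12 + 12)/18) = 1.
  m_2 = 18*1 - 12 = 6, d_2 = (162 - 6^2)/18 = 126/18 = 7, a_2 = floor((12 + 6)/7) = 2.
  m_3 = 7*2 - 6 = 8, d_3 = (162 - 8^2)/7 = 98/7 = 14, a_3 = floor((12 + 8)/14) = 1.
  m_4 = 14*1 - 8 = 6, d_4 = (162 - 6^2)/14 = 126/14 = 9, a_4 = floor((12 + 6)/9) = 2.
  m_5 = 9*2 - 6 = 12, d_5 = (162 - 12^2)/9 = 18/9 = 2, a_5 = floor((12 + 12)/2) = 12.
  m_6 = 2*12 - 12 = 12, d_6 = (162 - 12^2)/2 = 18/2 = 9, a_6 = floor((12 + 12)/9) = 2.
  m_7 = 9*2 - 12 = 6, d_7 = (162 - 6^2)/9 = 126/9 = 14, a_7 = floor((12 + 6)/14) = 1.
  m_8 = 14*1 - 6 = 8, d_8 = (162 - 8^2)/14 = 98/14 = 7, a_8 = floor((12 + 8)/7) = 2.
  m_9 = 7*2 - 8 = 6, d_9 = (162 - 6^2)/7 = 126/7 = 18, a_9 = floor((12 + 6)/18) = 1.
  m_10 = 18*1 - 6 = 12, d_10 = (162 - 12^2)/18 = 18/18 = 1, a_10 = floor((12 + 12)/1) = 24.
  m_11 = 1*24 - 12 = 12, d_11 = (162 - 12^2)/1 = 18/1 = 18: (m_11, d_11) = (m_1, d_1) = (12, 18), so from here the quotients repeat a_1, ..., a_10; the period length is 10.
Hence the expansion of sqrt(162) is a_0 = 12 followed by the repeating block 1, 2, 1, 2, 12, 2, 1, 2, 1, 24 (period 10).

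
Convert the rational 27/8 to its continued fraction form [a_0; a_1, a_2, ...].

Run the Euclidean algorithm on 27 and 8; the successive quotients are the partial quotients a_0, a_1, ... (each step inverts the fractional part left over by the previous one):
  27 = 3*8 + 3, so a_0 = 3.
  8 = 2*3 + 2, so a_1 = 2.
  3 = 1*2 + 1, so a_2 = 1.
  2 = 2*1 + 0, so a_3 = 2.
The remainder reaches 0 after 4 divisions, so the expansion has 4 partial quotients, read off in order.

[3; 2, 1, 2]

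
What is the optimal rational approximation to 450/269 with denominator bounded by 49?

82/49

Expand x = 450/269 as a continued fraction with the Euclidean algorithm:
  450 = 1*269 + 181, so a_0 = 1.
  269 = 1*181 + 88, so a_1 = 1.
  181 = 2*88 + 5, so a_2 = 2.
  88 = 17*5 + 3, so a_3 = 17.
  5 = 1*3 + 2, so a_4 = 1.
  3 = 1*2 + 1, so a_5 = 1.
  2 = 2*1 + 0, so a_6 = 2.
so x = [1; 1, 2, 17, 1, 1, 2].
Convergents (p_i = a_i*p_{i-1} + p_{i-2}, q_i = a_i*q_{i-1} + q_{i-2} with p_{-2}=0, p_{-1}=1, q_{-2}=1, q_{-1}=0), until the denominator exceeds 49:
  i=0: a_0=1, p_0 = 1*1 + 0 = 1, q_0 = 1*0 + 1 = 1.
  i=1: a_1=1, p_1 = 1*1 + 1 = 2, q_1 = 1*1 + 0 = 1.
  i=2: a_2=2, p_2 = 2*2 + 1 = 5, q_2 = 2*1 + 1 = 3.
  i=3: a_3=17, p_3 = 17*5 + 2 = 87, q_3 = 17*3 + 1 = 52.
q_3 = 52 > 49, so the last convergent with denominator <= 49 is p_2/q_2 = 5/3.
The closest fraction with denominator <= 49 is either p_2/q_2 or the intermediate fraction (k*p_2 + p_1)/(k*q_2 + q_1) with the largest k >= 1 whose denominator stays <= 49; these approach x as k grows, and every other convergent or intermediate fraction in range is farther away.
Largest k: floor((49 - q_1)/q_2) = floor((49 - 1)/3) = 16.
That gives (16*5 + 2)/(16*3 + 1) = 82/49.
Compare the errors: |x - 5/3| = |450*3 - 5*269|/(269*3) = 5/807, and |x - 82/49| = |450*49 - 82*269|/(269*49) = 8/13181.
Cross-multiplying, 8*807 = 6456 < 65905 = 5*13181, so 8/13181 is smaller: the intermediate fraction 82/49 is closer to x than 5/3.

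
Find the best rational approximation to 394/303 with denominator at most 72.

13/10

Expand x = 394/303 as a continued fraction with the Euclidean algorithm:
  394 = 1*303 + 91, so a_0 = 1.
  303 = 3*91 + 30, so a_1 = 3.
  91 = 3*30 + 1, so a_2 = 3.
  30 = 30*1 + 0, so a_3 = 30.
so x = [1; 3, 3, 30].
Convergents (p_i = a_i*p_{i-1} + p_{i-2}, q_i = a_i*q_{i-1} + q_{i-2} with p_{-2}=0, p_{-1}=1, q_{-2}=1, q_{-1}=0), until the denominator exceeds 72:
  i=0: a_0=1, p_0 = 1*1 + 0 = 1, q_0 = 1*0 + 1 = 1.
  i=1: a_1=3, p_1 = 3*1 + 1 = 4, q_1 = 3*1 + 0 = 3.
  i=2: a_2=3, p_2 = 3*4 + 1 = 13, q_2 = 3*3 + 1 = 10.
  i=3: a_3=30, p_3 = 30*13 + 4 = 394, q_3 = 30*10 + 3 = 303.
q_3 = 303 > 72, so the last convergent with denominator <= 72 is p_2/q_2 = 13/10.
The closest fraction with denominator <= 72 is either p_2/q_2 or the intermediate fraction (k*p_2 + p_1)/(k*q_2 + q_1) with the largest k >= 1 whose denominator stays <= 72; these approach x as k grows, and every other convergent or intermediate fraction in range is farther away.
Largest k: floor((72 - q_1)/q_2) = floor((72 - 3)/10) = 6.
That gives (6*13 + 4)/(6*10 + 3) = 82/63.
Compare the errors: |x - 13/10| = |394*10 - 13*303|/(303*10) = 1/3030, and |x - 82/63| = |394*63 - 82*303|/(303*63) = 24/19089.
Cross-multiplying, 1*19089 = 19089 < 72720 = 24*3030, so 1/3030 is smaller: the convergent 13/10 is closer to x than 82/63.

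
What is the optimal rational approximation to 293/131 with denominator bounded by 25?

38/17

Expand x = 293/131 as a continued fraction with the Euclidean algorithm:
  293 = 2*131 + 31, so a_0 = 2.
  131 = 4*31 + 7, so a_1 = 4.
  31 = 4*7 + 3, so a_2 = 4.
  7 = 2*3 + 1, so a_3 = 2.
  3 = 3*1 + 0, so a_4 = 3.
so x = [2; 4, 4, 2, 3].
Convergents (p_i = a_i*p_{i-1} + p_{i-2}, q_i = a_i*q_{i-1} + q_{i-2} with p_{-2}=0, p_{-1}=1, q_{-2}=1, q_{-1}=0), until the denominator exceeds 25:
  i=0: a_0=2, p_0 = 2*1 + 0 = 2, q_0 = 2*0 + 1 = 1.
  i=1: a_1=4, p_1 = 4*2 + 1 = 9, q_1 = 4*1 + 0 = 4.
  i=2: a_2=4, p_2 = 4*9 + 2 = 38, q_2 = 4*4 + 1 = 17.
  i=3: a_3=2, p_3 = 2*38 + 9 = 85, q_3 = 2*17 + 4 = 38.
q_3 = 38 > 25, so the last convergent with denominator <= 25 is p_2/q_2 = 38/17.
The closest fraction with denominator <= 25 is either p_2/q_2 or the intermediate fraction (k*p_2 + p_1)/(k*q_2 + q_1) with the largest k >= 1 whose denominator stays <= 25; these approach x as k grows, and every other convergent or intermediate fraction in range is farther away.
Largest k: floor((25 - q_1)/q_2) = floor((25 - 4)/17) = 1.
That gives (1*38 + 9)/(1*17 + 4) = 47/21.
Compare the errors: |x - 38/17| = |293*17 - 38*131|/(131*17) = 3/2227, and |x - 47/21| = |293*21 - 47*131|/(131*21) = 4/2751.
Cross-multiplying, 3*2751 = 8253 < 8908 = 4*2227, so 3/2227 is smaller: the convergent 38/17 is closer to x than 47/21.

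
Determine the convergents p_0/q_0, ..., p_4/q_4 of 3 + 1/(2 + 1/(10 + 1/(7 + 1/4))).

Using the convergent recurrence p_i = a_i*p_{i-1} + p_{i-2}, q_i = a_i*q_{i-1} + q_{i-2} with p_{-2}=0, p_{-1}=1, q_{-2}=1, q_{-1}=0:
  i=0: a_0=3, p_0 = 3*1 + 0 = 3, q_0 = 3*0 + 1 = 1.
  i=1: a_1=2, p_1 = 2*3 + 1 = 7, q_1 = 2*1 + 0 = 2.
  i=2: a_2=10, p_2 = 10*7 + 3 = 73, q_2 = 10*2 + 1 = 21.
  i=3: a_3=7, p_3 = 7*73 + 7 = 518, q_3 = 7*21 + 2 = 149.
  i=4: a_4=4, p_4 = 4*518 + 73 = 2145, q_4 = 4*149 + 21 = 617.

3/1, 7/2, 73/21, 518/149, 2145/617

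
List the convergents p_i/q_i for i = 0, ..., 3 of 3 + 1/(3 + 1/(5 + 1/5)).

Using the convergent recurrence p_i = a_i*p_{i-1} + p_{i-2}, q_i = a_i*q_{i-1} + q_{i-2} with p_{-2}=0, p_{-1}=1, q_{-2}=1, q_{-1}=0:
  i=0: a_0=3, p_0 = 3*1 + 0 = 3, q_0 = 3*0 + 1 = 1.
  i=1: a_1=3, p_1 = 3*3 + 1 = 10, q_1 = 3*1 + 0 = 3.
  i=2: a_2=5, p_2 = 5*10 + 3 = 53, q_2 = 5*3 + 1 = 16.
  i=3: a_3=5, p_3 = 5*53 + 10 = 275, q_3 = 5*16 + 3 = 83.

3/1, 10/3, 53/16, 275/83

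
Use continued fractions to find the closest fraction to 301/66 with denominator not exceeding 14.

41/9

Expand x = 301/66 as a continued fraction with the Euclidean algorithm:
  301 = 4*66 + 37, so a_0 = 4.
  66 = 1*37 + 29, so a_1 = 1.
  37 = 1*29 + 8, so a_2 = 1.
  29 = 3*8 + 5, so a_3 = 3.
  8 = 1*5 + 3, so a_4 = 1.
  5 = 1*3 + 2, so a_5 = 1.
  3 = 1*2 + 1, so a_6 = 1.
  2 = 2*1 + 0, so a_7 = 2.
so x = [4; 1, 1, 3, 1, 1, 1, 2].
Convergents (p_i = a_i*p_{i-1} + p_{i-2}, q_i = a_i*q_{i-1} + q_{i-2} with p_{-2}=0, p_{-1}=1, q_{-2}=1, q_{-1}=0), until the denominator exceeds 14:
  i=0: a_0=4, p_0 = 4*1 + 0 = 4, q_0 = 4*0 + 1 = 1.
  i=1: a_1=1, p_1 = 1*4 + 1 = 5, q_1 = 1*1 + 0 = 1.
  i=2: a_2=1, p_2 = 1*5 + 4 = 9, q_2 = 1*1 + 1 = 2.
  i=3: a_3=3, p_3 = 3*9 + 5 = 32, q_3 = 3*2 + 1 = 7.
  i=4: a_4=1, p_4 = 1*32 + 9 = 41, q_4 = 1*7 + 2 = 9.
  i=5: a_5=1, p_5 = 1*41 + 32 = 73, q_5 = 1*9 + 7 = 16.
q_5 = 16 > 14, so the last convergent with denominator <= 14 is p_4/q_4 = 41/9.
The closest fraction with denominator <= 14 is either p_4/q_4 or the intermediate fraction (k*p_4 + p_3)/(k*q_4 + q_3) with the largest k >= 1 whose denominator stays <= 14; these approach x as k grows, and every other convergent or intermediate fraction in range is farther away.
Largest k: floor((14 - q_3)/q_4) = floor((14 - 7)/9) = 0.
Since k = 0, no intermediate fraction beyond p_4/q_4 has denominator <= 14, so the convergent 41/9 is the closest (its error is |301*9 - 41*66|/(66*9) = 3/594).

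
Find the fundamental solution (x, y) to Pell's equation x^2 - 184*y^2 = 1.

(x, y) = (24335, 1794)

First expand sqrt(184) as a continued fraction. With x_i = (sqrt(184) + m_i)/d_i and (m_0, d_0) = (0, 1): a_0 = floor(sqrt(184)) = 13, since 13^2 = 169 <= 184 < 196 = 14^2.
Iterate m_{i+1} = d_i*a_i - m_i, d_{i+1} = (184 - m_{i+1}^2)/d_i, a_{i+1} = floor((a_0 + m_{i+1})/d_{i+1}):
  m_1 = 1*13 - 0 = 13, d_1 = (184 - 13^2)/1 = 15/1 = 15, a_1 = floor((13 + 13)/15) = 1.
  m_2 = 15*1 - 13 = 2, d_2 = (184 - 2^2)/15 = 180/15 = 12, a_2 = floor((13 + 2)/12) = 1.
  m_3 = 12*1 - 2 = 10, d_3 = (184 - 10^2)/12 = 84/12 = 7, a_3 = floor((13 + 10)/7) = 3.
  m_4 = 7*3 - 10 = 11, d_4 = (184 - 11^2)/7 = 63/7 = 9, a_4 = floor((13 + 11)/9) = 2.
  m_5 = 9*2 - 11 = 7, d_5 = (184 - 7^2)/9 = 135/9 = 15, a_5 = floor((13 + 7)/15) = 1.
  m_6 = 15*1 - 7 = 8, d_6 = (184 - 8^2)/15 = 120/15 = 8, a_6 = floor((13 + 8)/8) = 2.
  m_7 = 8*2 - 8 = 8, d_7 = (184 - 8^2)/8 = 120/8 = 15, a_7 = floor((13 + 8)/15) = 1.
  m_8 = 15*1 - 8 = 7, d_8 = (184 - 7^2)/15 = 135/15 = 9, a_8 = floor((13 + 7)/9) = 2.
  m_9 = 9*2 - 7 = 11, d_9 = (184 - 11^2)/9 = 63/9 = 7, a_9 = floor((13 + 11)/7) = 3.
  m_10 = 7*3 - 11 = 10, d_10 = (184 - 10^2)/7 = 84/7 = 12, a_10 = floor((13 + 10)/12) = 1.
  m_11 = 12*1 - 10 = 2, d_11 = (184 - 2^2)/12 = 180/12 = 15, a_11 = floor((13 + 2)/15) = 1.
  m_12 = 15*1 - 2 = 13, d_12 = (184 - 13^2)/15 = 15/15 = 1, a_12 = floor((13 + 13)/1) = 26.
  m_13 = 1*26 - 13 = 13, d_13 = (184 - 13^2)/1 = 15/1 = 15: (m_13, d_13) = (m_1, d_1) = (13, 15), so from here the quotients repeat a_1, ..., a_12; the period length is 12.
So sqrt(184) = [13; (1, 1, 3, 2, 1, 2, 1, 2, 3, 1, 1, 26)] with period length k = 12.
k is even, so the fundamental solution of x^2 - 184y^2 = 1 is (p_{k-1}, q_{k-1}) = (p_11, q_11); compute convergents through index 11.
Convergents (p_i = a_i*p_{i-1} + p_{i-2}, q_i = a_i*q_{i-1} + q_{i-2} with p_{-2}=0, p_{-1}=1, q_{-2}=1, q_{-1}=0):
  i=0: a_0=13, p_0 = 13*1 + 0 = 13, q_0 = 13*0 + 1 = 1.
  i=1: a_1=1, p_1 = 1*13 + 1 = 14, q_1 = 1*1 + 0 = 1.
  i=2: a_2=1, p_2 = 1*14 + 13 = 27, q_2 = 1*1 + 1 = 2.
  i=3: a_3=3, p_3 = 3*27 + 14 = 95, q_3 = 3*2 + 1 = 7.
  i=4: a_4=2, p_4 = 2*95 + 27 = 217, q_4 = 2*7 + 2 = 16.
  i=5: a_5=1, p_5 = 1*217 + 95 = 312, q_5 = 1*16 + 7 = 23.
  i=6: a_6=2, p_6 = 2*312 + 217 = 841, q_6 = 2*23 + 16 = 62.
  i=7: a_7=1, p_7 = 1*841 + 312 = 1153, q_7 = 1*62 + 23 = 85.
  i=8: a_8=2, p_8 = 2*1153 + 841 = 3147, q_8 = 2*85 + 62 = 232.
  i=9: a_9=3, p_9 = 3*3147 + 1153 = 10594, q_9 = 3*232 + 85 = 781.
  i=10: a_10=1, p_10 = 1*10594 + 3147 = 13741, q_10 = 1*781 + 232 = 1013.
  i=11: a_11=1, p_11 = 1*13741 + 10594 = 24335, q_11 = 1*1013 + 781 = 1794.
Check: 24335^2 - 184*1794^2 = 592192225 - 592192224 = 1, so (x, y) = (24335, 1794) solves the equation, and by the theorem it is the least positive solution.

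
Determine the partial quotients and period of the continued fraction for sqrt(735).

Write x_i = (sqrt(735) + m_i)/d_i with (m_0, d_0) = (0, 1). a_0 = floor(sqrt(735)) = 27, since 27^2 = 729 <= 735 < 784 = 28^2.
Iterate m_{i+1} = d_i*a_i - m_i, d_{i+1} = (735 - m_{i+1}^2)/d_i, a_{i+1} = floor((a_0 + m_{i+1})/d_{i+1}):
  m_1 = 1*27 - 0 = 27, d_1 = (735 - 27^2)/1 = 6/1 = 6, a_1 = floor((27 + 27)/6) = 9.
  m_2 = 6*9 - 27 = 27, d_2 = (735 - 27^2)/6 = 6/6 = 1, a_2 = floor((27 + 27)/1) = 54.
  m_3 = 1*54 - 27 = 27, d_3 = (735 - 27^2)/1 = 6/1 = 6: (m_3, d_3) = (m_1, d_1) = (27, 6), so from here the quotients repeat a_1, a_2; the period length is 2.
Hence the expansion of sqrt(735) is a_0 = 27 followed by the repeating block 9, 54 (period 2).

[27; (9, 54)]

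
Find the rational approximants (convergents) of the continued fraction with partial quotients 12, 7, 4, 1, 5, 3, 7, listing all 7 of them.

12/1, 85/7, 352/29, 437/36, 2537/209, 8048/663, 58873/4850

Using the convergent recurrence p_i = a_i*p_{i-1} + p_{i-2}, q_i = a_i*q_{i-1} + q_{i-2} with p_{-2}=0, p_{-1}=1, q_{-2}=1, q_{-1}=0:
  i=0: a_0=12, p_0 = 12*1 + 0 = 12, q_0 = 12*0 + 1 = 1.
  i=1: a_1=7, p_1 = 7*12 + 1 = 85, q_1 = 7*1 + 0 = 7.
  i=2: a_2=4, p_2 = 4*85 + 12 = 352, q_2 = 4*7 + 1 = 29.
  i=3: a_3=1, p_3 = 1*352 + 85 = 437, q_3 = 1*29 + 7 = 36.
  i=4: a_4=5, p_4 = 5*437 + 352 = 2537, q_4 = 5*36 + 29 = 209.
  i=5: a_5=3, p_5 = 3*2537 + 437 = 8048, q_5 = 3*209 + 36 = 663.
  i=6: a_6=7, p_6 = 7*8048 + 2537 = 58873, q_6 = 7*663 + 209 = 4850.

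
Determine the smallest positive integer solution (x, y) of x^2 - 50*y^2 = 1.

(x, y) = (99, 14)

First expand sqrt(50) as a continued fraction. With x_i = (sqrt(50) + m_i)/d_i and (m_0, d_0) = (0, 1): a_0 = floor(sqrt(50)) = 7, since 7^2 = 49 <= 50 < 64 = 8^2.
Iterate m_{i+1} = d_i*a_i - m_i, d_{i+1} = (50 - m_{i+1}^2)/d_i, a_{i+1} = floor((a_0 + m_{i+1})/d_{i+1}):
  m_1 = 1*7 - 0 = 7, d_1 = (50 - 7^2)/1 = 1/1 = 1, a_1 = floor((7 + 7)/1) = 14.
  m_2 = 1*14 - 7 = 7, d_2 = (50 - 7^2)/1 = 1/1 = 1: (m_2, d_2) = (m_1, d_1) = (7, 1), so from here the quotient a_1 repeats; the period length is 1.
So sqrt(50) = [7; (14)] with period length k = 1.
k is odd, so (p_{k-1}, q_{k-1}) only solves x^2 - 50y^2 = -1 and the fundamental solution of x^2 - 50y^2 = 1 is (p_{2k-1}, q_{2k-1}) = (p_1, q_1); compute convergents through index 1, running through the period twice.
Convergents (p_i = a_i*p_{i-1} + p_{i-2}, q_i = a_i*q_{i-1} + q_{i-2} with p_{-2}=0, p_{-1}=1, q_{-2}=1, q_{-1}=0):
  i=0: a_0=7, p_0 = 7*1 + 0 = 7, q_0 = 7*0 + 1 = 1.
  i=1: a_1=14, p_1 = 14*7 + 1 = 99, q_1 = 14*1 + 0 = 14.
Indeed p_0^2 - 50*q_0^2 = 49 - 50 = -1, not +1.
Check: 99^2 - 50*14^2 = 9801 - 9800 = 1, so (x, y) = (99, 14) solves the equation, and by the theorem it is the least positive solution.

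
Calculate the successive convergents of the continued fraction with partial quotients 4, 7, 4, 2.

4/1, 29/7, 120/29, 269/65

Using the convergent recurrence p_i = a_i*p_{i-1} + p_{i-2}, q_i = a_i*q_{i-1} + q_{i-2} with p_{-2}=0, p_{-1}=1, q_{-2}=1, q_{-1}=0:
  i=0: a_0=4, p_0 = 4*1 + 0 = 4, q_0 = 4*0 + 1 = 1.
  i=1: a_1=7, p_1 = 7*4 + 1 = 29, q_1 = 7*1 + 0 = 7.
  i=2: a_2=4, p_2 = 4*29 + 4 = 120, q_2 = 4*7 + 1 = 29.
  i=3: a_3=2, p_3 = 2*120 + 29 = 269, q_3 = 2*29 + 7 = 65.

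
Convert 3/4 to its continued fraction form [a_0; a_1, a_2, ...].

[0; 1, 3]

Run the Euclidean algorithm on 3 and 4; the successive quotients are the partial quotients a_0, a_1, ... (each step inverts the fractional part left over by the previous one):
  3 = 0*4 + 3, so a_0 = 0.
  4 = 1*3 + 1, so a_1 = 1.
  3 = 3*1 + 0, so a_2 = 3.
The remainder reaches 0 after 3 divisions, so the expansion has 3 partial quotients, read off in order.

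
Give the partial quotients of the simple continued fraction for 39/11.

[3; 1, 1, 5]

Run the Euclidean algorithm on 39 and 11; the successive quotients are the partial quotients a_0, a_1, ... (each step inverts the fractional part left over by the previous one):
  39 = 3*11 + 6, so a_0 = 3.
  11 = 1*6 + 5, so a_1 = 1.
  6 = 1*5 + 1, so a_2 = 1.
  5 = 5*1 + 0, so a_3 = 5.
The remainder reaches 0 after 4 divisions, so the expansion has 4 partial quotients, read off in order.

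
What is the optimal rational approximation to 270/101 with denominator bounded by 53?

139/52

Expand x = 270/101 as a continued fraction with the Euclidean algorithm:
  270 = 2*101 + 68, so a_0 = 2.
  101 = 1*68 + 33, so a_1 = 1.
  68 = 2*33 + 2, so a_2 = 2.
  33 = 16*2 + 1, so a_3 = 16.
  2 = 2*1 + 0, so a_4 = 2.
so x = [2; 1, 2, 16, 2].
Convergents (p_i = a_i*p_{i-1} + p_{i-2}, q_i = a_i*q_{i-1} + q_{i-2} with p_{-2}=0, p_{-1}=1, q_{-2}=1, q_{-1}=0), until the denominator exceeds 53:
  i=0: a_0=2, p_0 = 2*1 + 0 = 2, q_0 = 2*0 + 1 = 1.
  i=1: a_1=1, p_1 = 1*2 + 1 = 3, q_1 = 1*1 + 0 = 1.
  i=2: a_2=2, p_2 = 2*3 + 2 = 8, q_2 = 2*1 + 1 = 3.
  i=3: a_3=16, p_3 = 16*8 + 3 = 131, q_3 = 16*3 + 1 = 49.
  i=4: a_4=2, p_4 = 2*131 + 8 = 270, q_4 = 2*49 + 3 = 101.
q_4 = 101 > 53, so the last convergent with denominator <= 53 is p_3/q_3 = 131/49.
The closest fraction with denominator <= 53 is either p_3/q_3 or the intermediate fraction (k*p_3 + p_2)/(k*q_3 + q_2) with the largest k >= 1 whose denominator stays <= 53; these approach x as k grows, and every other convergent or intermediate fraction in range is farther away.
Largest k: floor((53 - q_2)/q_3) = floor((53 - 3)/49) = 1.
That gives (1*131 + 8)/(1*49 + 3) = 139/52.
Compare the errors: |x - 131/49| = |270*49 - 131*101|/(101*49) = 1/4949, and |x - 139/52| = |270*52 - 139*101|/(101*52) = 1/5252.
Cross-multiplying, 1*4949 = 4949 < 5252 = 1*5252, so 1/5252 is smaller: the intermediate fraction 139/52 is closer to x than 131/49.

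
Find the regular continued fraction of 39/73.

Run the Euclidean algorithm on 39 and 73; the successive quotients are the partial quotients a_0, a_1, ... (each step inverts the fractional part left over by the previous one):
  39 = 0*73 + 39, so a_0 = 0.
  73 = 1*39 + 34, so a_1 = 1.
  39 = 1*34 + 5, so a_2 = 1.
  34 = 6*5 + 4, so a_3 = 6.
  5 = 1*4 + 1, so a_4 = 1.
  4 = 4*1 + 0, so a_5 = 4.
The remainder reaches 0 after 6 divisions, so the expansion has 6 partial quotients, read off in order.

[0; 1, 1, 6, 1, 4]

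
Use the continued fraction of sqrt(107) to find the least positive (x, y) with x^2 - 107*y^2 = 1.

(x, y) = (962, 93)

First expand sqrt(107) as a continued fraction. With x_i = (sqrt(107) + m_i)/d_i and (m_0, d_0) = (0, 1): a_0 = floor(sqrt(107)) = 10, since 10^2 = 100 <= 107 < 121 = 11^2.
Iterate m_{i+1} = d_i*a_i - m_i, d_{i+1} = (107 - m_{i+1}^2)/d_i, a_{i+1} = floor((a_0 + m_{i+1})/d_{i+1}):
  m_1 = 1*10 - 0 = 10, d_1 = (107 - 10^2)/1 = 7/1 = 7, a_1 = floor((10 + 10)/7) = 2.
  m_2 = 7*2 - 10 = 4, d_2 = (107 - 4^2)/7 = 91/7 = 13, a_2 = floor((10 + 4)/13) = 1.
  m_3 = 13*1 - 4 = 9, d_3 = (107 - 9^2)/13 = 26/13 = 2, a_3 = floor((10 + 9)/2) = 9.
  m_4 = 2*9 - 9 = 9, d_4 = (107 - 9^2)/2 = 26/2 = 13, a_4 = floor((10 + 9)/13) = 1.
  m_5 = 13*1 - 9 = 4, d_5 = (107 - 4^2)/13 = 91/13 = 7, a_5 = floor((10 + 4)/7) = 2.
  m_6 = 7*2 - 4 = 10, d_6 = (107 - 10^2)/7 = 7/7 = 1, a_6 = floor((10 + 10)/1) = 20.
  m_7 = 1*20 - 10 = 10, d_7 = (107 - 10^2)/1 = 7/1 = 7: (m_7, d_7) = (m_1, d_1) = (10, 7), so from here the quotients repeat a_1, ..., a_6; the period length is 6.
So sqrt(107) = [10; (2, 1, 9, 1, 2, 20)] with period length k = 6.
k is even, so the fundamental solution of x^2 - 107y^2 = 1 is (p_{k-1}, q_{k-1}) = (p_5, q_5); compute convergents through index 5.
Convergents (p_i = a_i*p_{i-1} + p_{i-2}, q_i = a_i*q_{i-1} + q_{i-2} with p_{-2}=0, p_{-1}=1, q_{-2}=1, q_{-1}=0):
  i=0: a_0=10, p_0 = 10*1 + 0 = 10, q_0 = 10*0 + 1 = 1.
  i=1: a_1=2, p_1 = 2*10 + 1 = 21, q_1 = 2*1 + 0 = 2.
  i=2: a_2=1, p_2 = 1*21 + 10 = 31, q_2 = 1*2 + 1 = 3.
  i=3: a_3=9, p_3 = 9*31 + 21 = 300, q_3 = 9*3 + 2 = 29.
  i=4: a_4=1, p_4 = 1*300 + 31 = 331, q_4 = 1*29 + 3 = 32.
  i=5: a_5=2, p_5 = 2*331 + 300 = 962, q_5 = 2*32 + 29 = 93.
Check: 962^2 - 107*93^2 = 925444 - 925443 = 1, so (x, y) = (962, 93) solves the equation, and by the theorem it is the least positive solution.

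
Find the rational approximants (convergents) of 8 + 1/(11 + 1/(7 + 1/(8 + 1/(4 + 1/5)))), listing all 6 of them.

Using the convergent recurrence p_i = a_i*p_{i-1} + p_{i-2}, q_i = a_i*q_{i-1} + q_{i-2} with p_{-2}=0, p_{-1}=1, q_{-2}=1, q_{-1}=0:
  i=0: a_0=8, p_0 = 8*1 + 0 = 8, q_0 = 8*0 + 1 = 1.
  i=1: a_1=11, p_1 = 11*8 + 1 = 89, q_1 = 11*1 + 0 = 11.
  i=2: a_2=7, p_2 = 7*89 + 8 = 631, q_2 = 7*11 + 1 = 78.
  i=3: a_3=8, p_3 = 8*631 + 89 = 5137, q_3 = 8*78 + 11 = 635.
  i=4: a_4=4, p_4 = 4*5137 + 631 = 21179, q_4 = 4*635 + 78 = 2618.
  i=5: a_5=5, p_5 = 5*21179 + 5137 = 111032, q_5 = 5*2618 + 635 = 13725.

8/1, 89/11, 631/78, 5137/635, 21179/2618, 111032/13725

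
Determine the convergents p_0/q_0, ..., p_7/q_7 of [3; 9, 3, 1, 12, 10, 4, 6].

3/1, 28/9, 87/28, 115/37, 1467/472, 14785/4757, 60607/19500, 378427/121757

Using the convergent recurrence p_i = a_i*p_{i-1} + p_{i-2}, q_i = a_i*q_{i-1} + q_{i-2} with p_{-2}=0, p_{-1}=1, q_{-2}=1, q_{-1}=0:
  i=0: a_0=3, p_0 = 3*1 + 0 = 3, q_0 = 3*0 + 1 = 1.
  i=1: a_1=9, p_1 = 9*3 + 1 = 28, q_1 = 9*1 + 0 = 9.
  i=2: a_2=3, p_2 = 3*28 + 3 = 87, q_2 = 3*9 + 1 = 28.
  i=3: a_3=1, p_3 = 1*87 + 28 = 115, q_3 = 1*28 + 9 = 37.
  i=4: a_4=12, p_4 = 12*115 + 87 = 1467, q_4 = 12*37 + 28 = 472.
  i=5: a_5=10, p_5 = 10*1467 + 115 = 14785, q_5 = 10*472 + 37 = 4757.
  i=6: a_6=4, p_6 = 4*14785 + 1467 = 60607, q_6 = 4*4757 + 472 = 19500.
  i=7: a_7=6, p_7 = 6*60607 + 14785 = 378427, q_7 = 6*19500 + 4757 = 121757.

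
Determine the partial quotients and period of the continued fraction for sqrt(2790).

Write x_i = (sqrt(2790) + m_i)/d_i with (m_0, d_0) = (0, 1). a_0 = floor(sqrt(2790)) = 52, since 52^2 = 2704 <= 2790 < 2809 = 53^2.
Iterate m_{i+1} = d_i*a_i - m_i, d_{i+1} = (2790 - m_{i+1}^2)/d_i, a_{i+1} = floor((a_0 + m_{i+1})/d_{i+1}):
  m_1 = 1*52 - 0 = 52, d_1 = (2790 - 52^2)/1 = 86/1 = 86, a_1 = floor((52 + 52)/86) = 1.
  m_2 = 86*1 - 52 = 34, d_2 = (2790 - 34^2)/86 = 1634/86 = 19, a_2 = floor((52 + 34)/19) = 4.
  m_3 = 19*4 - 34 = 42, d_3 = (2790 - 42^2)/19 = 1026/19 = 54, a_3 = floor((52 + 42)/54) = 1.
  m_4 = 54*1 - 42 = 12, d_4 = (2790 - 12^2)/54 = 2646/54 = 49, a_4 = floor((52 + 12)/49) = 1.
  m_5 = 49*1 - 12 = 37, d_5 = (2790 - 37^2)/49 = 1421/49 = 29, a_5 = floor((52 + 37)/29) = 3.
  m_6 = 29*3 - 37 = 50, d_6 = (2790 - 50^2)/29 = 290/29 = 10, a_6 = floor((52 + 50)/10) = 10.
  m_7 = 10*10 - 50 = 50, d_7 = (2790 - 50^2)/10 = 290/10 = 29, a_7 = floor((52 + 50)/29) = 3.
  m_8 = 29*3 - 50 = 37, d_8 = (2790 - 37^2)/29 = 1421/29 = 49, a_8 = floor((52 + 37)/49) = 1.
  m_9 = 49*1 - 37 = 12, d_9 = (2790 - 12^2)/49 = 2646/49 = 54, a_9 = floor((52 + 12)/54) = 1.
  m_10 = 54*1 - 12 = 42, d_10 = (2790 - 42^2)/54 = 1026/54 = 19, a_10 = floor((52 + 42)/19) = 4.
  m_11 = 19*4 - 42 = 34, d_11 = (2790 - 34^2)/19 = 1634/19 = 86, a_11 = floor((52 + 34)/86) = 1.
  m_12 = 86*1 - 34 = 52, d_12 = (2790 - 52^2)/86 = 86/86 = 1, a_12 = floor((52 + 52)/1) = 104.
  m_13 = 1*104 - 52 = 52, d_13 = (2790 - 52^2)/1 = 86/1 = 86: (m_13, d_13) = (m_1, d_1) = (52, 86), so from here the quotients repeat a_1, ..., a_12; the period length is 12.
Hence the expansion of sqrt(2790) is a_0 = 52 followed by the repeating block 1, 4, 1, 1, 3, 10, 3, 1, 1, 4, 1, 104 (period 12).

[52; (1, 4, 1, 1, 3, 10, 3, 1, 1, 4, 1, 104)]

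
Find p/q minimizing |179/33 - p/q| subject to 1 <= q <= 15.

38/7

Expand x = 179/33 as a continued fraction with the Euclidean algorithm:
  179 = 5*33 + 14, so a_0 = 5.
  33 = 2*14 + 5, so a_1 = 2.
  14 = 2*5 + 4, so a_2 = 2.
  5 = 1*4 + 1, so a_3 = 1.
  4 = 4*1 + 0, so a_4 = 4.
so x = [5; 2, 2, 1, 4].
Convergents (p_i = a_i*p_{i-1} + p_{i-2}, q_i = a_i*q_{i-1} + q_{i-2} with p_{-2}=0, p_{-1}=1, q_{-2}=1, q_{-1}=0), until the denominator exceeds 15:
  i=0: a_0=5, p_0 = 5*1 + 0 = 5, q_0 = 5*0 + 1 = 1.
  i=1: a_1=2, p_1 = 2*5 + 1 = 11, q_1 = 2*1 + 0 = 2.
  i=2: a_2=2, p_2 = 2*11 + 5 = 27, q_2 = 2*2 + 1 = 5.
  i=3: a_3=1, p_3 = 1*27 + 11 = 38, q_3 = 1*5 + 2 = 7.
  i=4: a_4=4, p_4 = 4*38 + 27 = 179, q_4 = 4*7 + 5 = 33.
q_4 = 33 > 15, so the last convergent with denominator <= 15 is p_3/q_3 = 38/7.
The closest fraction with denominator <= 15 is either p_3/q_3 or the intermediate fraction (k*p_3 + p_2)/(k*q_3 + q_2) with the largest k >= 1 whose denominator stays <= 15; these approach x as k grows, and every other convergent or intermediate fraction in range is farther away.
Largest k: floor((15 - q_2)/q_3) = floor((15 - 5)/7) = 1.
That gives (1*38 + 27)/(1*7 + 5) = 65/12.
Compare the errors: |x - 38/7| = |179*7 - 38*33|/(33*7) = 1/231, and |x - 65/12| = |179*12 - 65*33|/(33*12) = 3/396.
Cross-multiplying, 1*396 = 396 < 693 = 3*231, so 1/231 is smaller: the convergent 38/7 is closer to x than 65/12.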